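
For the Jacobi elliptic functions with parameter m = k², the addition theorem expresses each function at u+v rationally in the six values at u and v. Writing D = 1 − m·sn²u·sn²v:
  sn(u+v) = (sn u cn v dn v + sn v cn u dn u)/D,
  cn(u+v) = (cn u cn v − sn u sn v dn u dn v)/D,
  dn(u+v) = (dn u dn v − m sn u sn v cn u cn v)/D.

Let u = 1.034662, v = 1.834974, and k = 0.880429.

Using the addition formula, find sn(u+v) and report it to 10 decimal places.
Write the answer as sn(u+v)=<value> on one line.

sn(u+v)=0.9448973806

sn u = 0.7958992532722233, cn u = 0.6054290863847865, dn u = 0.7134238332893108
sn v = 0.9841724830982115, cn v = 0.1772132148354084, dn v = 0.4991874962557438
m = k² = 0.775155224041
D = 1 − m·sn²u·sn²v = 0.5243940170999052
sn(u+v) = (sn u·cn v·dn v + sn v·cn u·dn u)/D = 0.4954985331702444/0.5243940170999052 = 0.9448973806195129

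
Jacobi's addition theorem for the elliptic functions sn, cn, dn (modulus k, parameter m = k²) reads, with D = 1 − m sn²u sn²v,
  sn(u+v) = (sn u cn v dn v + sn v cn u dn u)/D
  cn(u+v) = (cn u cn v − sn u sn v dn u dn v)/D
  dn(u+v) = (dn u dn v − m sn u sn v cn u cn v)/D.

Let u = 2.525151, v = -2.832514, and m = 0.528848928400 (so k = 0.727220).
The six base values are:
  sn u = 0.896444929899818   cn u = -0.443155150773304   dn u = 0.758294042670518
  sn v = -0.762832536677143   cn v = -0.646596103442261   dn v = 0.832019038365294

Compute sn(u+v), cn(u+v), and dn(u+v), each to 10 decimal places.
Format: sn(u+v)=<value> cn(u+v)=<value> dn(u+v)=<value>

sn(u+v)=-0.3001570743 cn(u+v)=0.9538897896 dn(u+v)=0.9758861318

m = k² = 0.5288489284
D = 1 − m·sn²u·sn²v = 0.7526925062637419
sn(u+v) = (sn u·cn v·dn v + sn v·cn u·dn u)/D = -0.2259259805580018/0.7526925062637419 = -0.3001570743403121
cn(u+v) = (cn u·cn v − sn u·sn v·dn u·dn v)/D = 0.7179856964414393/0.7526925062637419 = 0.9538897896106575
dn(u+v) = (dn u·dn v − m·sn u·sn v·cn u·cn v)/D = 0.7345421783720136/0.7526925062637419 = 0.9758861317992602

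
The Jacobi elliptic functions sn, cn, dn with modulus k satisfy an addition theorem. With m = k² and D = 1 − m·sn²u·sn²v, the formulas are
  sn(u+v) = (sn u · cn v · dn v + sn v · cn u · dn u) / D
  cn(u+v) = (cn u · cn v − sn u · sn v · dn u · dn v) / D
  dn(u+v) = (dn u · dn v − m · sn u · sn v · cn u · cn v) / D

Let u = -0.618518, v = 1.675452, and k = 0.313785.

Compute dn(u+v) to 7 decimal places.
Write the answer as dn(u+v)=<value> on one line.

sn u = -0.5768982180633635, cn u = 0.8168160417103204, dn u = 0.9834790454570762
sn v = 0.9981717922084187, cn v = -0.06044065882693061, dn v = 0.9496834520591741
m = k² = 0.098461026225
D = 1 − m·sn²u·sn²v = 0.9673507402901298
dn(u+v) = (dn u·dn v − m·sn u·sn v·cn u·cn v)/D = 0.9311946498968049/0.9673507402901298 = 0.9626235977423443

dn(u+v)=0.9626236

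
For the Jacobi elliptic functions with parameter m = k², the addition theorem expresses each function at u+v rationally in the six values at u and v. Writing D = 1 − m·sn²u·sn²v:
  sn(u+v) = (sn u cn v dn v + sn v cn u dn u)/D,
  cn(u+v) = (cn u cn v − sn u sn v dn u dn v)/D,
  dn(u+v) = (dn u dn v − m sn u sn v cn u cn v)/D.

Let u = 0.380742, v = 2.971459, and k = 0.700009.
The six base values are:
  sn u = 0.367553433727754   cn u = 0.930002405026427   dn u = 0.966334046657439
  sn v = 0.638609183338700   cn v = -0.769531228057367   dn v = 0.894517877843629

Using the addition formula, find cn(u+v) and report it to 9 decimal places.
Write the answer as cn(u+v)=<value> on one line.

m = k² = 0.490012600081
D = 1 − m·sn²u·sn²v = 0.9730028117291888
cn(u+v) = (cn u·cn v − sn u·sn v·dn u·dn v)/D = -0.9185611755459724/0.9730028117291888 = -0.9440478120649369

cn(u+v)=-0.944047812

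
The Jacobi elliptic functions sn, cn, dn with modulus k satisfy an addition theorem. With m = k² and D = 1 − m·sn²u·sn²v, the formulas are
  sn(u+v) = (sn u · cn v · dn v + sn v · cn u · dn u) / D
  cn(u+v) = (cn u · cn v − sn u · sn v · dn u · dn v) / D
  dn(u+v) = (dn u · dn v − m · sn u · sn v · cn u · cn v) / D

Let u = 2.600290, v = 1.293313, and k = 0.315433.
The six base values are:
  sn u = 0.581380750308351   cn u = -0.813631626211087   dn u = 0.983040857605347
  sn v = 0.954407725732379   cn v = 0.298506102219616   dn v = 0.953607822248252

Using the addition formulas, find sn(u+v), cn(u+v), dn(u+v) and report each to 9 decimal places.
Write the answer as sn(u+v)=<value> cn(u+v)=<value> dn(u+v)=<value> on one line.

sn(u+v)=-0.616766391 cn(u+v)=-0.787146250 dn(u+v)=0.980892905

m = k² = 0.099497977489
D = 1 − m·sn²u·sn²v = 0.9693660188091233
sn(u+v) = (sn u·cn v·dn v + sn v·cn u·dn u)/D = -0.5978723814612289/0.9693660188091233 = -0.6167663914975291
cn(u+v) = (cn u·cn v − sn u·sn v·dn u·dn v)/D = -0.7630328262320884/0.9693660188091233 = -0.787146249637967
dn(u+v) = (dn u·dn v − m·sn u·sn v·cn u·cn v)/D = 0.9508442504490689/0.9693660188091233 = 0.9808929052590387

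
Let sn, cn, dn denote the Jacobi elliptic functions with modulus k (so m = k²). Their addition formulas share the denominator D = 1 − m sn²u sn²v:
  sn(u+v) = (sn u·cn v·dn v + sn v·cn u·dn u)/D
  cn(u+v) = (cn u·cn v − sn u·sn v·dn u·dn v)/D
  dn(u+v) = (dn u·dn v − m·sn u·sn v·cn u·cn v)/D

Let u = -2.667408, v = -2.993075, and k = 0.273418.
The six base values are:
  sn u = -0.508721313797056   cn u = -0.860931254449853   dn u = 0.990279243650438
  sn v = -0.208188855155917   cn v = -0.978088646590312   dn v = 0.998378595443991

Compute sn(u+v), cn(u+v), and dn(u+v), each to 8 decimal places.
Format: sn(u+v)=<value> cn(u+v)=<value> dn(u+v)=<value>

m = k² = 0.074757402724
D = 1 − m·sn²u·sn²v = 0.9991614498798895
sn(u+v) = (sn u·cn v·dn v + sn v·cn u·dn u)/D = 0.6742617515812618/0.9991614498798895 = 0.6748276283700854
cn(u+v) = (cn u·cn v − sn u·sn v·dn u·dn v)/D = 0.7373565577660863/0.9991614498798895 = 0.7379753871155906
dn(u+v) = (dn u·dn v − m·sn u·sn v·cn u·cn v)/D = 0.9820064798349074/0.9991614498798895 = 0.9828306325799056

sn(u+v)=0.67482763 cn(u+v)=0.73797539 dn(u+v)=0.98283063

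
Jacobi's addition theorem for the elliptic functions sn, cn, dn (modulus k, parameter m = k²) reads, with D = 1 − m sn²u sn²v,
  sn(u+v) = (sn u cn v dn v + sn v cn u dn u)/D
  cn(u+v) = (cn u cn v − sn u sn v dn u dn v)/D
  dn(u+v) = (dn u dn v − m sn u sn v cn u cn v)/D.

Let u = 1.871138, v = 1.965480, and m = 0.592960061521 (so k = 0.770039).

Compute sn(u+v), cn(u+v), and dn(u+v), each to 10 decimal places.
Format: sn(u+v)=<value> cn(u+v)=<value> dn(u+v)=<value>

sn u = 0.9989762338332244, cn u = 0.04523808391595444, dn u = 0.6389471197976479
sn v = 0.9998881066470543, cn v = -0.01495908372090167, dn v = 0.6381007973932961
m = k² = 0.592960061521
D = 1 − m·sn²u·sn²v = 0.4083858395064062
sn(u+v) = (sn u·cn v·dn v + sn v·cn u·dn u)/D = 0.01936587818492147/0.4083858395064062 = 0.04742054280904538
cn(u+v) = (cn u·cn v − sn u·sn v·dn u·dn v)/D = -0.4079264108530838/0.4083858395064062 = -0.9988750132622677
dn(u+v) = (dn u·dn v − m·sn u·sn v·cn u·cn v)/D = 0.4081134790786873/0.4083858395064062 = 0.9993330806277514

sn(u+v)=0.0474205428 cn(u+v)=-0.9988750133 dn(u+v)=0.9993330806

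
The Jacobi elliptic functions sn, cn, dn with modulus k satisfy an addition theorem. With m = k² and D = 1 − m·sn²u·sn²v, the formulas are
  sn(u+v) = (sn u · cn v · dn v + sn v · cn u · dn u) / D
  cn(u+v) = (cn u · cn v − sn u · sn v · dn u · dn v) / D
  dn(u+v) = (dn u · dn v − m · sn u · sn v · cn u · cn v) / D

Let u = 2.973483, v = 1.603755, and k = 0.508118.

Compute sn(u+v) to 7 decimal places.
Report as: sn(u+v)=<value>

sn(u+v)=-0.9092741

sn u = 0.3932270775483265, cn u = -0.9194413877364899, dn u = 0.9798355269092165
sn v = 0.9972271007862891, cn v = 0.07441847524219001, dn v = 0.8621171317083234
m = k² = 0.258183901924
D = 1 − m·sn²u·sn²v = 0.9602987540833202
sn(u+v) = (sn u·cn v·dn v + sn v·cn u·dn u)/D = -0.873174784420454/0.9602987540833202 = -0.9092740990317822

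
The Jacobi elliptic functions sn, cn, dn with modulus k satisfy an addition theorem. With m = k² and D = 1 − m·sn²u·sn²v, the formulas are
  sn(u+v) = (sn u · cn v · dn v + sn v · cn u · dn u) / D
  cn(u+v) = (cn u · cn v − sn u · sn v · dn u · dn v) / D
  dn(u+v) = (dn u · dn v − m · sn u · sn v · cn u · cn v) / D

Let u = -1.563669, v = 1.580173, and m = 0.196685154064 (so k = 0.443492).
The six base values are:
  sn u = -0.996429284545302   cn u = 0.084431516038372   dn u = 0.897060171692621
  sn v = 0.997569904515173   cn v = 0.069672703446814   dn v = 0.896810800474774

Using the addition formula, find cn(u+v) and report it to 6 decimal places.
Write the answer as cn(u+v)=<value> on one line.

cn(u+v)=0.999864

m = k² = 0.196685154064
D = 1 − m·sn²u·sn²v = 0.8056649113278782
cn(u+v) = (cn u·cn v − sn u·sn v·dn u·dn v)/D = 0.805555191461278/0.8056649113278782 = 0.9998638145151197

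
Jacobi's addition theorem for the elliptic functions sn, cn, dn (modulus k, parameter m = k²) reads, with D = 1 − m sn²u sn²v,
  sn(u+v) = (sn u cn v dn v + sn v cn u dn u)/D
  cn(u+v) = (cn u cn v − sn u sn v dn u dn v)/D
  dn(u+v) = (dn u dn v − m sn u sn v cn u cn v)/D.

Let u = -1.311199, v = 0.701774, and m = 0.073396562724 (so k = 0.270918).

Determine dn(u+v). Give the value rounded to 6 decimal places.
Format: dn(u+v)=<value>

sn u = -0.9612974055743191, cn u = 0.2755127910571179, dn u = 0.9654919844501635
sn v = 0.6426467430864946, cn v = 0.7661626221634158, dn v = 0.9847271696188254
m = k² = 0.073396562724
D = 1 − m·sn²u·sn²v = 0.9719885310738625
dn(u+v) = (dn u·dn v − m·sn u·sn v·cn u·cn v)/D = 0.9603174362686788/0.9719885310738625 = 0.9879925591382345

dn(u+v)=0.987993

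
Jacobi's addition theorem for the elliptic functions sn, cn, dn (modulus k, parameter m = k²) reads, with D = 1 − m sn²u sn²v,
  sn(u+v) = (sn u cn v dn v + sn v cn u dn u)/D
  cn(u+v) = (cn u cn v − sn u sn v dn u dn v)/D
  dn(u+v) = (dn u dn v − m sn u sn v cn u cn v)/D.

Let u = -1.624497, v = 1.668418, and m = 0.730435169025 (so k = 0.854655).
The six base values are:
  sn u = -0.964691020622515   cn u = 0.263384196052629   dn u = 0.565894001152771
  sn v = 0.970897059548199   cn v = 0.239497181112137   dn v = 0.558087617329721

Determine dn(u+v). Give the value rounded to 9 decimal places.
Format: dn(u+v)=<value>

m = k² = 0.730435169025
D = 1 − m·sn²u·sn²v = 0.3592265344994058
dn(u+v) = (dn u·dn v − m·sn u·sn v·cn u·cn v)/D = 0.3589736429215035/0.3592265344994058 = 0.999296010863299

dn(u+v)=0.999296011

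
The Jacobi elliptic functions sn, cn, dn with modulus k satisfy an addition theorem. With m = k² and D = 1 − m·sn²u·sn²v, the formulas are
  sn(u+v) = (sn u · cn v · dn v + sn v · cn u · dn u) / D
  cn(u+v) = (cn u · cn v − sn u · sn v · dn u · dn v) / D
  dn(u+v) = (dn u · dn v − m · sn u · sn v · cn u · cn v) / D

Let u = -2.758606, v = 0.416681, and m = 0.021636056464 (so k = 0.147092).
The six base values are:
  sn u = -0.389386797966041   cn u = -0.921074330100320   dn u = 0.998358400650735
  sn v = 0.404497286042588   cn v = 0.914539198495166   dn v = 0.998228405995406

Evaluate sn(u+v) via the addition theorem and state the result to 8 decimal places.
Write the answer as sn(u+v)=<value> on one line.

m = k² = 0.021636056464
D = 1 − m·sn²u·sn²v = 0.9994632503425421
sn(u+v) = (sn u·cn v·dn v + sn v·cn u·dn u)/D = -0.7274390613855049/0.9994632503425421 = -0.7278297237404103

sn(u+v)=-0.72782972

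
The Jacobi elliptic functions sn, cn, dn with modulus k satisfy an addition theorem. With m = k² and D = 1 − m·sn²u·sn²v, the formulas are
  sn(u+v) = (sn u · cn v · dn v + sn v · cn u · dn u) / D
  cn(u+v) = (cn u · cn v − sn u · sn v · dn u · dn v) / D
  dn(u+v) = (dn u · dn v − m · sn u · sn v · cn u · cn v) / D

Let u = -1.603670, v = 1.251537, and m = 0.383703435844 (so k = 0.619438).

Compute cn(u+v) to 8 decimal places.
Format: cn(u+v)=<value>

sn u = -0.9918251301706369, cn u = 0.1276045107431519, dn u = 0.7890148117205416
sn v = 0.9167863793837223, cn v = 0.3993779345137706, dn v = 0.8231028559296287
m = k² = 0.383703435844
D = 1 − m·sn²u·sn²v = 0.6827495777839363
cn(u+v) = (cn u·cn v − sn u·sn v·dn u·dn v)/D = 0.6414931867029762/0.6827495777839363 = 0.9395731723264191

cn(u+v)=0.93957317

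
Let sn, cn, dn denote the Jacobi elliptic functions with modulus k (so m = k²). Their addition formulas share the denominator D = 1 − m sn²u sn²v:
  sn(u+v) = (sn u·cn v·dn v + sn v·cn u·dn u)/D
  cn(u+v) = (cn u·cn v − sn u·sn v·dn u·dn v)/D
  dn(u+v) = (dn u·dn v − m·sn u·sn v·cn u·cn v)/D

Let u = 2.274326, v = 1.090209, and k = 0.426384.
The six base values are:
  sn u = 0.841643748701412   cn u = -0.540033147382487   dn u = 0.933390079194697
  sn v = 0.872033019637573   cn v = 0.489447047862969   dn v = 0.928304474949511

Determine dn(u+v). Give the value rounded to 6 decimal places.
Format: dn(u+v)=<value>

m = k² = 0.181803315456
D = 1 − m·sn²u·sn²v = 0.9020680814291614
dn(u+v) = (dn u·dn v − m·sn u·sn v·cn u·cn v)/D = 0.9017388638463447/0.9020680814291614 = 0.9996350413127409

dn(u+v)=0.999635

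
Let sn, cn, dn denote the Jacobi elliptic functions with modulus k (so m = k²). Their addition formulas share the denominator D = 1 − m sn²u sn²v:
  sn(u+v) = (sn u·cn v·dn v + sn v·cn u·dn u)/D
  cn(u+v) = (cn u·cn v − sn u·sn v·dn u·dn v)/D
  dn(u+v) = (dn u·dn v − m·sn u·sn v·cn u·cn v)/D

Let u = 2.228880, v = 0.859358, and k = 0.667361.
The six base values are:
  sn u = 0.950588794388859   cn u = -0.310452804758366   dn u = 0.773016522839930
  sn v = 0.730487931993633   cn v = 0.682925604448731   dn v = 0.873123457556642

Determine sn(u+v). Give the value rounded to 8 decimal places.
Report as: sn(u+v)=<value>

sn(u+v)=0.49857913

m = k² = 0.445370704321
D = 1 − m·sn²u·sn²v = 0.7852500266157563
sn(u+v) = (sn u·cn v·dn v + sn v·cn u·dn u)/D = 0.3915092779063523/0.7852500266157563 = 0.4985791335705719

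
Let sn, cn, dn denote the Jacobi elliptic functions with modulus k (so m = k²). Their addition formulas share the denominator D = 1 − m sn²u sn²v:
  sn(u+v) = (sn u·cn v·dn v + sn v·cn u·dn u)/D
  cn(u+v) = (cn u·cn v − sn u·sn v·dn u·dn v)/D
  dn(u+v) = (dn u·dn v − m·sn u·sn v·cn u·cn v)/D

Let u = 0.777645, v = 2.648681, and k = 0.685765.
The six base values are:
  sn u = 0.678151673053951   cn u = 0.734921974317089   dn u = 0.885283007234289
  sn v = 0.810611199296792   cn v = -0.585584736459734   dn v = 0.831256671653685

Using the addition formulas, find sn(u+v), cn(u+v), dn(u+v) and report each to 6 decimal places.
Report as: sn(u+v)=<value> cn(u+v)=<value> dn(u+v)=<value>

sn(u+v)=0.229972 cn(u+v)=-0.973197 dn(u+v)=0.987486

m = k² = 0.470273635225
D = 1 − m·sn²u·sn²v = 0.8578884075547242
sn(u+v) = (sn u·cn v·dn v + sn v·cn u·dn u)/D = 0.1972902259798701/0.8578884075547242 = 0.2299718987254005
cn(u+v) = (cn u·cn v − sn u·sn v·dn u·dn v)/D = -0.8348946559594164/0.8578884075547242 = -0.9731972697231708
dn(u+v) = (dn u·dn v − m·sn u·sn v·cn u·cn v)/D = 0.8471527933960805/0.8578884075547242 = 0.9874860016010196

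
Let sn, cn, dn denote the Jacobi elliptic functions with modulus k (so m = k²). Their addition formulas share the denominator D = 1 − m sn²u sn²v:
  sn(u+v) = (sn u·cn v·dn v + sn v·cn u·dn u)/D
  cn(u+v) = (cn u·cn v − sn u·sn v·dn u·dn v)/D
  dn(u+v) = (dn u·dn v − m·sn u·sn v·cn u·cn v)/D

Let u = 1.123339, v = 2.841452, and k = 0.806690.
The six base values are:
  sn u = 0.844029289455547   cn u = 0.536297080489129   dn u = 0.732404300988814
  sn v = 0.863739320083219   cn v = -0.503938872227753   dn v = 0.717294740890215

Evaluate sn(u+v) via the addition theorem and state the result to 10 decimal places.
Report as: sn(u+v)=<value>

m = k² = 0.6507487561
D = 1 − m·sn²u·sn²v = 0.654145235358702
sn(u+v) = (sn u·cn v·dn v + sn v·cn u·dn u)/D = 0.0341714131601037/0.654145235358702 = 0.0522382665393347

sn(u+v)=0.0522382665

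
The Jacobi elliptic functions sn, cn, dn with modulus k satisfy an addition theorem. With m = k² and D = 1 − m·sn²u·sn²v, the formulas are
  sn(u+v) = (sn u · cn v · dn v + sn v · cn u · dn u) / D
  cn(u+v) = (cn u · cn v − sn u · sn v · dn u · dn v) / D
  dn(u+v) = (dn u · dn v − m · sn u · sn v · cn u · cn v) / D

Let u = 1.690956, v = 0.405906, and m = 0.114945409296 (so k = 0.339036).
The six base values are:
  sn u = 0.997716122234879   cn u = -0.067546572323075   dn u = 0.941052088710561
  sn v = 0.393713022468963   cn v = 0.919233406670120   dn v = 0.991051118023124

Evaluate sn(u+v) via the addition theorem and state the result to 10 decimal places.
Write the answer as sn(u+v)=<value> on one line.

sn(u+v)=0.8998606367

m = k² = 0.114945409296
D = 1 − m·sn²u·sn²v = 0.982263612409166
sn(u+v) = (sn u·cn v·dn v + sn v·cn u·dn u)/D = 0.8839003596503573/0.982263612409166 = 0.8998606366802529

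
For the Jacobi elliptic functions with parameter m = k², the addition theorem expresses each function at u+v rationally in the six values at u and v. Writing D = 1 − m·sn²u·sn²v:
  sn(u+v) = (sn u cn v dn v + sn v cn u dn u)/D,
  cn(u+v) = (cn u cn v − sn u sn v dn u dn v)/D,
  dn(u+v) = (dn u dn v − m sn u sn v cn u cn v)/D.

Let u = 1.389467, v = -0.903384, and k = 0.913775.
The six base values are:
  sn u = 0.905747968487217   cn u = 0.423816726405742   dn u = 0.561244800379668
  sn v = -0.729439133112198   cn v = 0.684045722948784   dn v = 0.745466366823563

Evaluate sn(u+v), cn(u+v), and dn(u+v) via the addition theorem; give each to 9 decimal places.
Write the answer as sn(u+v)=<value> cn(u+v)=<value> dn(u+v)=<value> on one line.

sn(u+v)=0.453741790 cn(u+v)=0.891133204 dn(u+v)=0.909995601

m = k² = 0.834984750625
D = 1 − m·sn²u·sn²v = 0.6355219333518922
sn(u+v) = (sn u·cn v·dn v + sn v·cn u·dn u)/D = 0.288362859857057/0.6355219333518922 = 0.453741790367743
cn(u+v) = (cn u·cn v − sn u·sn v·dn u·dn v)/D = 0.5663346968236948/0.6355219333518922 = 0.8911332042258751
dn(u+v) = (dn u·dn v − m·sn u·sn v·cn u·cn v)/D = 0.5783221634916819/0.6355219333518922 = 0.909995600689145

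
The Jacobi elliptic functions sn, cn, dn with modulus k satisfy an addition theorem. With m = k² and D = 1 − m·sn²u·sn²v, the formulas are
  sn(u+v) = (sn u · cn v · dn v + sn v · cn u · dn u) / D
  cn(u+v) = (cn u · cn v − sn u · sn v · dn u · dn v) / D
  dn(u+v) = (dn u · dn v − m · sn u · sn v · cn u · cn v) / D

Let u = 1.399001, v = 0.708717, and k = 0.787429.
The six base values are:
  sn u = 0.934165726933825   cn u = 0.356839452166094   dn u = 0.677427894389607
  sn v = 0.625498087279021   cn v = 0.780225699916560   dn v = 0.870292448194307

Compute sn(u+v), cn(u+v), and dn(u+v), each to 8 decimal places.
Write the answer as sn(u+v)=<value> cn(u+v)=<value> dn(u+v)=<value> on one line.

m = k² = 0.620044430041
D = 1 − m·sn²u·sn²v = 0.7882991304643249
sn(u+v) = (sn u·cn v·dn v + sn v·cn u·dn u)/D = 0.7855249762290731/0.7882991304643249 = 0.9964808356015593
cn(u+v) = (cn u·cn v − sn u·sn v·dn u·dn v)/D = -0.06607594729646217/0.7882991304643249 = -0.08382090597707755
dn(u+v) = (dn u·dn v − m·sn u·sn v·cn u·cn v)/D = 0.4886894932606411/0.7882991304643249 = 0.6199290020436692

sn(u+v)=0.99648084 cn(u+v)=-0.08382091 dn(u+v)=0.61992900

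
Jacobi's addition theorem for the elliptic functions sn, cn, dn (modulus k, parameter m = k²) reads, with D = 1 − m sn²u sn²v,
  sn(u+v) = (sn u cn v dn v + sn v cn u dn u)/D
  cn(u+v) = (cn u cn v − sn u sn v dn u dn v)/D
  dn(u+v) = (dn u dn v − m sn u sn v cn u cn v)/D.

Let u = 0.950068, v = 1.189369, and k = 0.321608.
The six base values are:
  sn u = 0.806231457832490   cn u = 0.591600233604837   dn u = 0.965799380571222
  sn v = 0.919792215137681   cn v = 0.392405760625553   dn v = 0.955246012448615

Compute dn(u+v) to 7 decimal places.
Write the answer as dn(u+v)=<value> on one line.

m = k² = 0.103431705664
D = 1 − m·sn²u·sn²v = 0.9431209119331219
dn(u+v) = (dn u·dn v − m·sn u·sn v·cn u·cn v)/D = 0.9047699867069882/0.9431209119331219 = 0.9593361521933328

dn(u+v)=0.9593362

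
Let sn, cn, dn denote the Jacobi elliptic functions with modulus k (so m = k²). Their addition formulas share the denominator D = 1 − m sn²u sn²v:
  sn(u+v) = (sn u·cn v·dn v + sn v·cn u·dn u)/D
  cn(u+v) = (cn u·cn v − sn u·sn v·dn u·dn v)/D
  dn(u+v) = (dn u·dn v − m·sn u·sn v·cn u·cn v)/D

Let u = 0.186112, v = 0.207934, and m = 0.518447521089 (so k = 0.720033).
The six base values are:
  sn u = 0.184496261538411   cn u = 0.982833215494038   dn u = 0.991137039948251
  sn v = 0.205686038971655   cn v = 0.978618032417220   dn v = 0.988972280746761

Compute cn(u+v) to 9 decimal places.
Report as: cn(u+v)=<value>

m = k² = 0.518447521089
D = 1 − m·sn²u·sn²v = 0.9992533972715725
cn(u+v) = (cn u·cn v − sn u·sn v·dn u·dn v)/D = 0.9246211108694825/0.9992533972715725 = 0.9253119512969673

cn(u+v)=0.925311951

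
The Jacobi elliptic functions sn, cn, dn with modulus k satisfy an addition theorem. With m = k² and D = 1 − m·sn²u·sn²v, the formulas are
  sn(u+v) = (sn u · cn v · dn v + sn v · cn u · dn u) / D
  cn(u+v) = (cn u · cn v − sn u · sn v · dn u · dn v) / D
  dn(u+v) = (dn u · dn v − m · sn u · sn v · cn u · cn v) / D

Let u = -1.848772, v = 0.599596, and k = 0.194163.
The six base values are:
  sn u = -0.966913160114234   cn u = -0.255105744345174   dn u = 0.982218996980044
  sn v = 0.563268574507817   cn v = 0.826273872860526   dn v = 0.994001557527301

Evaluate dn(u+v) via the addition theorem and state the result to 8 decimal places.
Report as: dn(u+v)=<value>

dn(u+v)=0.98299159

m = k² = 0.037699270569
D = 1 − m·sn²u·sn²v = 0.9888174993061409
dn(u+v) = (dn u·dn v − m·sn u·sn v·cn u·cn v)/D = 0.9719992831200737/0.9888174993061409 = 0.9829915872262894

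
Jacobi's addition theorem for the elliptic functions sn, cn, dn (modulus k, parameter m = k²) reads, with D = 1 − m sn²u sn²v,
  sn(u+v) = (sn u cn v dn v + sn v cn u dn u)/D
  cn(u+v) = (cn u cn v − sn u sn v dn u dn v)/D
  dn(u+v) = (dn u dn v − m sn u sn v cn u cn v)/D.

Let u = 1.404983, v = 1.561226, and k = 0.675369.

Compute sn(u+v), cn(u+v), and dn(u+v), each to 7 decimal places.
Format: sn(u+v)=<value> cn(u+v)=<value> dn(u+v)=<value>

sn u = 0.9526590246717725, cn u = 0.3040407583062297, dn u = 0.7655332177147058
sn v = 0.9818627163573087, cn v = 0.1895932652481282, dn v = 0.7485134213055318
m = k² = 0.456123286161
D = 1 − m·sn²u·sn²v = 0.6009211107714954
sn(u+v) = (sn u·cn v·dn v + sn v·cn u·dn u)/D = 0.3637265862910935/0.6009211107714954 = 0.6052817579068264
cn(u+v) = (cn u·cn v − sn u·sn v·dn u·dn v)/D = -0.4783399960236187/0.6009211107714954 = -0.7960113023979132
dn(u+v) = (dn u·dn v − m·sn u·sn v·cn u·cn v)/D = 0.548418111929003/0.6009211107714954 = 0.9126291323413715

sn(u+v)=0.6052818 cn(u+v)=-0.7960113 dn(u+v)=0.9126291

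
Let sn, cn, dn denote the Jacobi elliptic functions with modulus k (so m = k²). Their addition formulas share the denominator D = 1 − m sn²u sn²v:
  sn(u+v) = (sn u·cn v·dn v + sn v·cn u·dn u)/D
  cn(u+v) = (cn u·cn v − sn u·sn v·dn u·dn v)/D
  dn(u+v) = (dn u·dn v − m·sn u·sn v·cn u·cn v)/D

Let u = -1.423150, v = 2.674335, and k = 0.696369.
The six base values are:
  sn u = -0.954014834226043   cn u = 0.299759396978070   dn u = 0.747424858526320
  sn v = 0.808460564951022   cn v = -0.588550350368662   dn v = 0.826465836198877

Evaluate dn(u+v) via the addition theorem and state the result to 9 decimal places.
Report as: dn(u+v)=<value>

dn(u+v)=0.775425718

m = k² = 0.484929784161
D = 1 − m·sn²u·sn²v = 0.71152592060986
dn(u+v) = (dn u·dn v − m·sn u·sn v·cn u·cn v)/D = 0.5517354975498835/0.71152592060986 = 0.775425717557812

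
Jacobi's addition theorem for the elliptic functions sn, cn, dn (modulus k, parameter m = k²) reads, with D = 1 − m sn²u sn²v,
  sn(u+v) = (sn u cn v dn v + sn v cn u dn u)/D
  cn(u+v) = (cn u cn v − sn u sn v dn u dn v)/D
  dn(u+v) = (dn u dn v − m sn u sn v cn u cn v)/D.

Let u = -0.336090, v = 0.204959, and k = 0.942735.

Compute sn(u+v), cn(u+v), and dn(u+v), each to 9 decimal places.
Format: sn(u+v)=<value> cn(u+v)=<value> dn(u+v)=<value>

sn(u+v)=-0.130425763 cn(u+v)=0.991458078 dn(u+v)=0.992412008

sn u = -0.3246269586061619, cn u = 0.9458421315135593, dn u = 0.9520195558777476
sn v = 0.20229087829369, cn v = 0.9793254824414442, dn v = 0.9816470638428581
m = k² = 0.888749280225
D = 1 − m·sn²u·sn²v = 0.9961673335252849
sn(u+v) = (sn u·cn v·dn v + sn v·cn u·dn u)/D = -0.129925884905947/0.9961673335252849 = -0.130425763356603
cn(u+v) = (cn u·cn v − sn u·sn v·dn u·dn v)/D = 0.9876581497736364/0.9961673335252849 = 0.9914580779099273
dn(u+v) = (dn u·dn v − m·sn u·sn v·cn u·cn v)/D = 0.9886084233894734/0.9961673335252849 = 0.992412007620184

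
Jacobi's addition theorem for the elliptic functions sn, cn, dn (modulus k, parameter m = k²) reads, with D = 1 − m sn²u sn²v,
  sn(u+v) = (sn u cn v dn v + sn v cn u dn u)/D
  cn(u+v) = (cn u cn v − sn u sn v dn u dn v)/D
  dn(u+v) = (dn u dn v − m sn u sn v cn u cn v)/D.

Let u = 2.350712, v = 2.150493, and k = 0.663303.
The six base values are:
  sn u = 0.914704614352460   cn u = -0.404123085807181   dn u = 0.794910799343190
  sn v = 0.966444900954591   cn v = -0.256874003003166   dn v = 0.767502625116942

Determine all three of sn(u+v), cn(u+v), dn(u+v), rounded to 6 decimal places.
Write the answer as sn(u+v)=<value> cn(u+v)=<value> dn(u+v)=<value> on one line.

m = k² = 0.439970869809
D = 1 − m·sn²u·sn²v = 0.6561730925228211
sn(u+v) = (sn u·cn v·dn v + sn v·cn u·dn u)/D = -0.490797865407582/0.6561730925228211 = -0.7479701179464509
cn(u+v) = (cn u·cn v − sn u·sn v·dn u·dn v)/D = -0.4355233434183796/0.6561730925228211 = -0.6637324028998225
dn(u+v) = (dn u·dn v − m·sn u·sn v·cn u·cn v)/D = 0.5697208304446108/0.6561730925228211 = 0.8682477793384928

sn(u+v)=-0.747970 cn(u+v)=-0.663732 dn(u+v)=0.868248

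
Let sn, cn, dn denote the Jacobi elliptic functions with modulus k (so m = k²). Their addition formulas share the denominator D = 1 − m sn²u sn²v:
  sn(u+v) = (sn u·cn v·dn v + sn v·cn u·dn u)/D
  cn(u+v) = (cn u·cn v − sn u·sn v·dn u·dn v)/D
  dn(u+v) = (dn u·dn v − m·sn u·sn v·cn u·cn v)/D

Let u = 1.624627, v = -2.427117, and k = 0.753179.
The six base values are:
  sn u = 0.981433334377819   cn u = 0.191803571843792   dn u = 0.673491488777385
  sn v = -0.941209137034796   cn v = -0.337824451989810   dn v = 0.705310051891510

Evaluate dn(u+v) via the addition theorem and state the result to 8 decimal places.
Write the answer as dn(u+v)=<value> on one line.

m = k² = 0.567278606041
D = 1 − m·sn²u·sn²v = 0.5159499339706957
dn(u+v) = (dn u·dn v − m·sn u·sn v·cn u·cn v)/D = 0.4410663034836388/0.5159499339706957 = 0.8548626028289983

dn(u+v)=0.85486260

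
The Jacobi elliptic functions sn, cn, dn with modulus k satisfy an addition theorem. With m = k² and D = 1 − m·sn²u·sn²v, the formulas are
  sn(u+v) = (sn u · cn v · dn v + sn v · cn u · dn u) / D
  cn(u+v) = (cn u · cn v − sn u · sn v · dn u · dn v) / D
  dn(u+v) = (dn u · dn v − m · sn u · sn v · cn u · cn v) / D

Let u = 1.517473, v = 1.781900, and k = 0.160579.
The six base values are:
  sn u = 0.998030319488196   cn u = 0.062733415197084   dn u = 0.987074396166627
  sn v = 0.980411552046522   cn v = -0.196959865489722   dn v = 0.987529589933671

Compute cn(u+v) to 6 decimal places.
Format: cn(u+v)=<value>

cn(u+v)=-0.990600

m = k² = 0.025785615241
D = 1 − m·sn²u·sn²v = 0.9753122331167104
cn(u+v) = (cn u·cn v − sn u·sn v·dn u·dn v)/D = -0.9661446352109838/0.9753122331167104 = -0.9906003456181099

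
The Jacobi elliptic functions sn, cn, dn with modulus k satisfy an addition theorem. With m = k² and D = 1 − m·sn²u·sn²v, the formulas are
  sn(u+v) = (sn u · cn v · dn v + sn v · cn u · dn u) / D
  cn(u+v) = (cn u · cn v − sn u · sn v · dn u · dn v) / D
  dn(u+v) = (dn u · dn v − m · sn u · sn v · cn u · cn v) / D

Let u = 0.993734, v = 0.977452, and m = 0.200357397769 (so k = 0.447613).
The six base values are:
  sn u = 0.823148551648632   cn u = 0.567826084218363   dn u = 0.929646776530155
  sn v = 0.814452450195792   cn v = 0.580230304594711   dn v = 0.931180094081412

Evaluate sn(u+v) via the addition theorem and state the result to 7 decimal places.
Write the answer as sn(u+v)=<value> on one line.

sn(u+v)=0.9612390

m = k² = 0.200357397769
D = 1 − m·sn²u·sn²v = 0.909948015580008
sn(u+v) = (sn u·cn v·dn v + sn v·cn u·dn u)/D = 0.8746775419780442/0.909948015580008 = 0.9612390235507222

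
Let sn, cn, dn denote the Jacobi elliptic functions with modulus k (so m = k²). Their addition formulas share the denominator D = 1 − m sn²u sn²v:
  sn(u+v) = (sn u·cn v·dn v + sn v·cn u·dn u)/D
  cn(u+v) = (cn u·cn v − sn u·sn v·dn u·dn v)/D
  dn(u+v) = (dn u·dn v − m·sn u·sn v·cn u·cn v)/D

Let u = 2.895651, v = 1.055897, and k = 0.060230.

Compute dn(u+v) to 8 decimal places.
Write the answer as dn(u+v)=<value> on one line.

dn(u+v)=0.99905379

sn u = 0.2462289107904066, cn u = -0.9692117021017493, dn u = 0.9998900240555653
sn v = 0.8700620164230807, cn v = 0.492942276111314, dn v = 0.9986259750533123
m = k² = 0.0036276529
D = 1 − m·sn²u·sn²v = 0.9998335038355635
dn(u+v) = (dn u·dn v − m·sn u·sn v·cn u·cn v)/D = 0.9988874542759045/0.9998335038355635 = 0.9990537929004882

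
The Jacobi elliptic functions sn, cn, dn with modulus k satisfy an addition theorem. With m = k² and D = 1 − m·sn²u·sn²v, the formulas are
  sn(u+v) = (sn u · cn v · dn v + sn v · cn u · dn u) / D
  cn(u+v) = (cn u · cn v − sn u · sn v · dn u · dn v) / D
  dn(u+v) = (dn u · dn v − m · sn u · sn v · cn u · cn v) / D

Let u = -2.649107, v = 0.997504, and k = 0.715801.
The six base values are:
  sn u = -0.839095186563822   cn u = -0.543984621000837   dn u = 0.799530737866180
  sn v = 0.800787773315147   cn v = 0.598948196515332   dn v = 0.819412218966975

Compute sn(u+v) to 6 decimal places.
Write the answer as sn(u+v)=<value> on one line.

m = k² = 0.512371071601
D = 1 − m·sn²u·sn²v = 0.768664689117592
sn(u+v) = (sn u·cn v·dn v + sn v·cn u·dn u)/D = -0.7601042946361726/0.768664689117592 = -0.9888632916242758

sn(u+v)=-0.988863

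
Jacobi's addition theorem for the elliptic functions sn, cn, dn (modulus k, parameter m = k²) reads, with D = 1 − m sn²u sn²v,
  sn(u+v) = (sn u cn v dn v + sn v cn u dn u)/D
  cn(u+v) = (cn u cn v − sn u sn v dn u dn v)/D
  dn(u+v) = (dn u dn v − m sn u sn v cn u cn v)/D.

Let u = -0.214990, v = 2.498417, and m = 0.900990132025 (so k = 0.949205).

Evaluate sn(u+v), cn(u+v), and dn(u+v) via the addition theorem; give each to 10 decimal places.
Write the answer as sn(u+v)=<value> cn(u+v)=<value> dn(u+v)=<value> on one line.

sn(u+v)=0.9954468944 cn(u+v)=0.0953177866 dn(u+v)=0.3274076911

sn u = -0.2118958966284033, cn u = 0.9772922433909138, dn u = 0.9795640149028736
sn v = 0.9996469748931932, cn v = 0.02656926018705634, dn v = 0.3156673881837172
m = k² = 0.900990132025
D = 1 − m·sn²u·sn²v = 0.9595742170468432
sn(u+v) = (sn u·cn v·dn v + sn v·cn u·dn u)/D = 0.9552051743020588/0.9595742170468432 = 0.9954468943963184
cn(u+v) = (cn u·cn v − sn u·sn v·dn u·dn v)/D = 0.09146449041915391/0.9595742170468432 = 0.09531778657063367
dn(u+v) = (dn u·dn v − m·sn u·sn v·cn u·cn v)/D = 0.3141719788449797/0.9595742170468432 = 0.3274076911026913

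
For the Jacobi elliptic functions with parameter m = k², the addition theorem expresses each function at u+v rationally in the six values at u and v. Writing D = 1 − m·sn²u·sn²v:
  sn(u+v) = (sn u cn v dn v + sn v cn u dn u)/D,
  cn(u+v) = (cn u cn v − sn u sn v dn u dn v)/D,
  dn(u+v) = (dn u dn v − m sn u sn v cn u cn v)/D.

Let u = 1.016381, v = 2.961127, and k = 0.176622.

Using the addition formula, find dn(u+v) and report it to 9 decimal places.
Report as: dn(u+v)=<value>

sn u = 0.847865661570826, cn u = 0.5302111088321948, dn u = 0.9887236316069629
sn v = 0.2039207814247519, cn v = -0.9789873926170442, dn v = 0.9993511811090367
m = k² = 0.031195330884
D = 1 − m·sn²u·sn²v = 0.9990674617306094
dn(u+v) = (dn u·dn v − m·sn u·sn v·cn u·cn v)/D = 0.9908817810384355/0.9990674617306094 = 0.9918066787221812

dn(u+v)=0.991806679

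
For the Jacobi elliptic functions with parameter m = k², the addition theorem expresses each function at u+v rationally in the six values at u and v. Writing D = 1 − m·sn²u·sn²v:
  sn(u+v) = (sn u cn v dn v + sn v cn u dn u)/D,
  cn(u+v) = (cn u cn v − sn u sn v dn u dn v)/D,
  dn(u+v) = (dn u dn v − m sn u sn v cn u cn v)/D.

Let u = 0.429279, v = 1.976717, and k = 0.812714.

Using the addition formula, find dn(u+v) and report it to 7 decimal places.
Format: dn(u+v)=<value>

sn u = 0.4086086923320191, cn u = 0.9127096671728186, dn u = 0.9432505192690573
sn v = 0.9996680655711379, cn v = 0.02576351445861426, dn v = 0.5830389090753394
m = k² = 0.660504045796
D = 1 − m·sn²u·sn²v = 0.8897947403846911
dn(u+v) = (dn u·dn v − m·sn u·sn v·cn u·cn v)/D = 0.5436075567666709/0.8897947403846911 = 0.6109359070066533

dn(u+v)=0.6109359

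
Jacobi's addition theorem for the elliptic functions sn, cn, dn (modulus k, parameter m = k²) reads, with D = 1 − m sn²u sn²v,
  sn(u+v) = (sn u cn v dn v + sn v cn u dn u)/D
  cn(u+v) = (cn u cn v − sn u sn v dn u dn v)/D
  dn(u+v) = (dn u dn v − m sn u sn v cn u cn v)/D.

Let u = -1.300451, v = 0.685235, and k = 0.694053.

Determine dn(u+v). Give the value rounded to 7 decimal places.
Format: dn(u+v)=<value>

sn u = -0.9224425334202606, cn u = 0.3861343969879028, dn u = 0.7681882712143036
sn v = 0.6146099213003615, cn v = 0.7888311889366212, dn v = 0.9044536740513688
m = k² = 0.481709566809
D = 1 − m·sn²u·sn²v = 0.8451671726429844
dn(u+v) = (dn u·dn v − m·sn u·sn v·cn u·cn v)/D = 0.7779760300638788/0.8451671726429844 = 0.9204995830955109

dn(u+v)=0.9204996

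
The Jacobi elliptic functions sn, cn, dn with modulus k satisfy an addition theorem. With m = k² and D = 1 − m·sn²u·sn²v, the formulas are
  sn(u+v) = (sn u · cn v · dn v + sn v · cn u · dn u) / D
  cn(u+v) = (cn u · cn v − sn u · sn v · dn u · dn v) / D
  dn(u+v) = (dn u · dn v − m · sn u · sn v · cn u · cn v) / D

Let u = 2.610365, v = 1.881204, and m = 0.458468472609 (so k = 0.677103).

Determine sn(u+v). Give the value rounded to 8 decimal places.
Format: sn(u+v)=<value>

sn(u+v)=-0.72454931

sn u = 0.821078973651409, cn u = -0.5708146100333704, dn u = 0.8312123661356289
sn v = 0.9989986120136982, cn v = -0.04474118007724625, dn v = 0.7365115595088008
m = k² = 0.458468472609
D = 1 − m·sn²u·sn²v = 0.69153271769122
sn(u+v) = (sn u·cn v·dn v + sn v·cn u·dn u)/D = -0.5010495556566801/0.69153271769122 = -0.7245493131973641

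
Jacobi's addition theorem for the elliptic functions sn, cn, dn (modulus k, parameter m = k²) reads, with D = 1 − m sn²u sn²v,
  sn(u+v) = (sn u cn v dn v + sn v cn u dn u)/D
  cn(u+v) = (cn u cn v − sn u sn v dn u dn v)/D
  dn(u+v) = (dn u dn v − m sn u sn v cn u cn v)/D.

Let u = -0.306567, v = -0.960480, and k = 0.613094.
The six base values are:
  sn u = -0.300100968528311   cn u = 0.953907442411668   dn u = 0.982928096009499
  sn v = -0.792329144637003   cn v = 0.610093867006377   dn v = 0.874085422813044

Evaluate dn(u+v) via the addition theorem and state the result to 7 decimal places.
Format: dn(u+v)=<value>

dn(u+v)=0.8246739

m = k² = 0.375884252836
D = 1 − m·sn²u·sn²v = 0.9787479813586967
dn(u+v) = (dn u·dn v − m·sn u·sn v·cn u·cn v)/D = 0.8071479462925408/0.9787479813586967 = 0.8246739320698869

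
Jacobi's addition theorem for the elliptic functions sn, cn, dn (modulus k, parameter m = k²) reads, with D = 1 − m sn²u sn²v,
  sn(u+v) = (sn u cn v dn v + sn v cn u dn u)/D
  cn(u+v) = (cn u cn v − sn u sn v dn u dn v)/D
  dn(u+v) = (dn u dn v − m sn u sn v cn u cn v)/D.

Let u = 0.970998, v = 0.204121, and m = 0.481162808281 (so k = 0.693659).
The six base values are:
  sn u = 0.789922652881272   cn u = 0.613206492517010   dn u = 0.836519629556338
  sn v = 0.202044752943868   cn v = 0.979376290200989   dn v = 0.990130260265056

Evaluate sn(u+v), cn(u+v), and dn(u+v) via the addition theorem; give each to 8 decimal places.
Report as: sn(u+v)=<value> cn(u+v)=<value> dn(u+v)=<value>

m = k² = 0.481162808281
D = 1 − m·sn²u·sn²v = 0.987743785852871
sn(u+v) = (sn u·cn v·dn v + sn v·cn u·dn u)/D = 0.8696367041634636/0.987743785852871 = 0.880427411054348
cn(u+v) = (cn u·cn v − sn u·sn v·dn u·dn v)/D = 0.4683692872751916/0.987743785852871 = 0.4741809505496168
dn(u+v) = (dn u·dn v − m·sn u·sn v·cn u·cn v)/D = 0.7821443301153248/0.987743785852871 = 0.7918494060076312

sn(u+v)=0.88042741 cn(u+v)=0.47418095 dn(u+v)=0.79184941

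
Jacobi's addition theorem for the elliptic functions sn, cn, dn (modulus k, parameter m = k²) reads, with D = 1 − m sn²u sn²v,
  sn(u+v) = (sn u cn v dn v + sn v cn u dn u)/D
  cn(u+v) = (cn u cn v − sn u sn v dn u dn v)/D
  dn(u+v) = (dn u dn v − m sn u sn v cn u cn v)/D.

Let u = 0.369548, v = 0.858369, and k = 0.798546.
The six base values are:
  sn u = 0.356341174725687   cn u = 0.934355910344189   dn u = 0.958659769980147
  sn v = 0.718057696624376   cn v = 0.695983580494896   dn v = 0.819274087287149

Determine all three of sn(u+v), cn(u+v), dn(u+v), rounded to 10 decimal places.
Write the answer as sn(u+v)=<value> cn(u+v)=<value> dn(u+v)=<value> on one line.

m = k² = 0.637675714116
D = 1 − m·sn²u·sn²v = 0.9582505676261759
sn(u+v) = (sn u·cn v·dn v + sn v·cn u·dn u)/D = 0.8463716112141158/0.9582505676261759 = 0.8832466578243601
cn(u+v) = (cn u·cn v − sn u·sn v·dn u·dn v)/D = 0.4493319998472286/0.9582505676261759 = 0.4689086706834261
dn(u+v) = (dn u·dn v − m·sn u·sn v·cn u·cn v)/D = 0.6792999352073297/0.9582505676261759 = 0.7088959382410009

sn(u+v)=0.8832466578 cn(u+v)=0.4689086707 dn(u+v)=0.7088959382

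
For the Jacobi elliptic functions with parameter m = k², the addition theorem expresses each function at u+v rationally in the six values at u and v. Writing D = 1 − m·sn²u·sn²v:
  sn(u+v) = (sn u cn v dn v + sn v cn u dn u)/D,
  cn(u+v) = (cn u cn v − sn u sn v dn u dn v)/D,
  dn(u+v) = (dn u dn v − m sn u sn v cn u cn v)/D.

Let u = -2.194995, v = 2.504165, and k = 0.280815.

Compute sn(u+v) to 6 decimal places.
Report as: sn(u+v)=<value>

sn(u+v)=0.303905

sn u = -0.841674819907298, cn u = -0.5399847197227135, dn u = 0.9716667918412104
sn v = 0.6428020822857231, cn v = -0.7660322989333665, dn v = 0.9835734306274411
m = k² = 0.078857064225
D = 1 − m·sn²u·sn²v = 0.9769174479253198
sn(u+v) = (sn u·cn v·dn v + sn v·cn u·dn u)/D = 0.2968903129222507/0.9769174479253198 = 0.303905221012028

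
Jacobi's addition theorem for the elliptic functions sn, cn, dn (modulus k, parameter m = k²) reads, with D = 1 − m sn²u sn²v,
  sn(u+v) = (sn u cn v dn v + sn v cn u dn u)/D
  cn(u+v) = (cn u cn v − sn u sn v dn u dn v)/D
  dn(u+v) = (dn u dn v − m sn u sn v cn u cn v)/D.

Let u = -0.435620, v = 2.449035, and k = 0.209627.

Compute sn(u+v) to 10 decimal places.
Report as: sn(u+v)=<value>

sn(u+v)=0.9147078738

sn u = -0.4214442620028649, cn u = 0.9068543069450906, dn u = 0.9960898389536105
sn v = 0.6634438383880328, cn v = -0.7482260843521521, dn v = 0.9902817468395084
m = k² = 0.043943479129
D = 1 − m·sn²u·sn²v = 0.9965645545352993
sn(u+v) = (sn u·cn v·dn v + sn v·cn u·dn u)/D = 0.9115654448151014/0.9965645545352993 = 0.9147078738317828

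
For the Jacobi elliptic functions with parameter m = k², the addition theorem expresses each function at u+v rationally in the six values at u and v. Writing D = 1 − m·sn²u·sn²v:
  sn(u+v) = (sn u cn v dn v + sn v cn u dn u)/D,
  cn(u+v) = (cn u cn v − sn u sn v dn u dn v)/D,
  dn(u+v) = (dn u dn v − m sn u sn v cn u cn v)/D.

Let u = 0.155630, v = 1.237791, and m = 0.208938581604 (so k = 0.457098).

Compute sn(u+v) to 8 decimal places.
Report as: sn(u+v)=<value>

sn(u+v)=0.97100272

sn u = 0.1548734952064349, cn u = 0.9879343098012855, dn u = 0.9974910731781937
sn v = 0.9280868666711636, cn v = 0.3723637575174331, dn v = 0.905556044061476
m = k² = 0.208938581604
D = 1 − m·sn²u·sn²v = 0.9956833176104779
sn(u+v) = (sn u·cn v·dn v + sn v·cn u·dn u)/D = 0.9668112130071102/0.9956833176104779 = 0.9710027233632303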